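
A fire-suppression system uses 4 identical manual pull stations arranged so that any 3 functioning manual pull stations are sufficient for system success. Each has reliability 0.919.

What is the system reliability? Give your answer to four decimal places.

0.9648

R = Σ_{i=3}^{4} C(4,i) p^i (1−p)^{4−i} with p = 0.919
C(4,3)·0.919^3·0.081^1 = 0.251473
C(4,4)·0.919^4·0.081^0 = 0.713283
Sum = 0.9648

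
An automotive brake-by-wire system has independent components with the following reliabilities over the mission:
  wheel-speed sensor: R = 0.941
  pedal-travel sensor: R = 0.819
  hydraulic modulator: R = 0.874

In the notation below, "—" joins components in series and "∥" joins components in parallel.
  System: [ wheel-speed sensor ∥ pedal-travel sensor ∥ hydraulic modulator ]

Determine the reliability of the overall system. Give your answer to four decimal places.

Parallel (wheel-speed sensor, pedal-travel sensor, and hydraulic modulator): 1 − (1 − 0.941000)(1 − 0.819000)(1 − 0.874000) = 0.9987

0.9987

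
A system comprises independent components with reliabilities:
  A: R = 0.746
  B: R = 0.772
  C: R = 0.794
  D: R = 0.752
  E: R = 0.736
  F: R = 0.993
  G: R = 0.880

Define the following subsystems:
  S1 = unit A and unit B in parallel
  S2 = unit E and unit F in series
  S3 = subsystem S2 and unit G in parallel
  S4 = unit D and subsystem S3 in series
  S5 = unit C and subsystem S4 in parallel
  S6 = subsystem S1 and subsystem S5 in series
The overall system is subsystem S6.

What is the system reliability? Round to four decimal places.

Parallel (A and B): 1 − (1 − 0.746000)(1 − 0.772000) = 0.942088
Series (E and F): 0.736000 × 0.993000 = 0.730848
Parallel ([0.730848] and G): 1 − (1 − 0.730848)(1 − 0.880000) = 0.967702
Series (D and [0.967702]): 0.752000 × 0.967702 = 0.727712
Parallel (C and [0.727712]): 1 − (1 − 0.794000)(1 − 0.727712) = 0.943909
Series ([0.942088] and [0.943909]): 0.942088 × 0.943909 = 0.8892

0.8892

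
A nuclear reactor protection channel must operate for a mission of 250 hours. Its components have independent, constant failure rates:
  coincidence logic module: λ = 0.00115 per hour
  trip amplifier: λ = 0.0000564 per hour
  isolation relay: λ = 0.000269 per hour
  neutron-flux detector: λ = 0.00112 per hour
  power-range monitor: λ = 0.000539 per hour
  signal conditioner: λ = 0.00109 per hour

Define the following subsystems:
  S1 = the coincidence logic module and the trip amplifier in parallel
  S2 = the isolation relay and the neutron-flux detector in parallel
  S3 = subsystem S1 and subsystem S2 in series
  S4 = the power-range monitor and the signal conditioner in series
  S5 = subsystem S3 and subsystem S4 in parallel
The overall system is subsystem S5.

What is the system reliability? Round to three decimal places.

0.994

R(coincidence logic module) = exp(−0.00115 × 250) = 0.75014
R(trip amplifier) = exp(−0.0000564 × 250) = 0.98600
R(isolation relay) = exp(−0.000269 × 250) = 0.93496
R(neutron-flux detector) = exp(−0.00112 × 250) = 0.75578
R(power-range monitor) = exp(−0.000539 × 250) = 0.87393
R(signal conditioner) = exp(−0.00109 × 250) = 0.76147
Parallel (coincidence logic module and trip amplifier): 1 − (1 − 0.75014)(1 − 0.98600) = 0.99650
Parallel (isolation relay and neutron-flux detector): 1 − (1 − 0.93496)(1 − 0.75578) = 0.98412
Series ([0.99650] and [0.98412]): 0.99650 × 0.98412 = 0.98068
Series (power-range monitor and signal conditioner): 0.87393 × 0.76147 = 0.66547
Parallel ([0.98068] and [0.66547]): 1 − (1 − 0.98068)(1 − 0.66547) = 0.994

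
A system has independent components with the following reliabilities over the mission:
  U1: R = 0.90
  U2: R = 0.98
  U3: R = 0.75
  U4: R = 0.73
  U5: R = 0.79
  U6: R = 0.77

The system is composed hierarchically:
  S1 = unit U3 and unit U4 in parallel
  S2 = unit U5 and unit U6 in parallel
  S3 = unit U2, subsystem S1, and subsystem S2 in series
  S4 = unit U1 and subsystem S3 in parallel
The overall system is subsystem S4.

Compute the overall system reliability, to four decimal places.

Parallel (U3 and U4): 1 − (1 − 0.750000)(1 − 0.730000) = 0.932500
Parallel (U5 and U6): 1 − (1 − 0.790000)(1 − 0.770000) = 0.951700
Series (U2, [0.932500], and [0.951700]): 0.980000 × 0.932500 × 0.951700 = 0.869711
Parallel (U1 and [0.869711]): 1 − (1 − 0.900000)(1 − 0.869711) = 0.9870

0.9870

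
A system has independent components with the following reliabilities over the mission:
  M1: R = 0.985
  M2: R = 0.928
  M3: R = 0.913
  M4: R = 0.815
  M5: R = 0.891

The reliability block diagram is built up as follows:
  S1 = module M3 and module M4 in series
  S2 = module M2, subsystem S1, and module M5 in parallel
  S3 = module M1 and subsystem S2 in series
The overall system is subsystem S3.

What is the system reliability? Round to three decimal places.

0.983

Series (M3 and M4): 0.91300 × 0.81500 = 0.74410
Parallel (M2, [0.74410], and M5): 1 − (1 − 0.92800)(1 − 0.74410)(1 − 0.89100) = 0.99799
Series (M1 and [0.99799]): 0.98500 × 0.99799 = 0.983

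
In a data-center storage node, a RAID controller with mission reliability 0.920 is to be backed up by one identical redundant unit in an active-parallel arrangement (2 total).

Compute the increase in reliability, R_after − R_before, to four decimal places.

0.0736

R_before = 0.920
R_after = 1 − (1 − 0.920)^2 = 0.9936
ΔR = 0.9936 − 0.920 = 0.0736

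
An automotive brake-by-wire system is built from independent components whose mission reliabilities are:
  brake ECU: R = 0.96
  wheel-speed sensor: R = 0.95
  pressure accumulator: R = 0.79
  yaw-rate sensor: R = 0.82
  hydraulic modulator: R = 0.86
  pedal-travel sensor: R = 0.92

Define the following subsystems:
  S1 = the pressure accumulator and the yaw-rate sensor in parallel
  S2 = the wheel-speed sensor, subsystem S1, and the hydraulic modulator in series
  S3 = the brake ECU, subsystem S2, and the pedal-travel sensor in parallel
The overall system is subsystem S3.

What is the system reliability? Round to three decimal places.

0.999

Parallel (pressure accumulator and yaw-rate sensor): 1 − (1 − 0.79000)(1 − 0.82000) = 0.96220
Series (wheel-speed sensor, [0.96220], and hydraulic modulator): 0.95000 × 0.96220 × 0.86000 = 0.78612
Parallel (brake ECU, [0.78612], and pedal-travel sensor): 1 − (1 − 0.96000)(1 − 0.78612)(1 − 0.92000) = 0.999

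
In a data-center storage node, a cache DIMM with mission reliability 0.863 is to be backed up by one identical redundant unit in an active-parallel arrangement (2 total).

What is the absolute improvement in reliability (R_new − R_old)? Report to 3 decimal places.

R_before = 0.863
R_after = 1 − (1 − 0.863)^2 = 0.981
ΔR = 0.981 − 0.863 = 0.118

0.118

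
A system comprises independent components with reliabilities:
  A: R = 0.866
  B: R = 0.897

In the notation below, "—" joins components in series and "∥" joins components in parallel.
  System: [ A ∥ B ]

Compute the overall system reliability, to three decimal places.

Parallel (A and B): 1 − (1 − 0.86600)(1 − 0.89700) = 0.986

0.986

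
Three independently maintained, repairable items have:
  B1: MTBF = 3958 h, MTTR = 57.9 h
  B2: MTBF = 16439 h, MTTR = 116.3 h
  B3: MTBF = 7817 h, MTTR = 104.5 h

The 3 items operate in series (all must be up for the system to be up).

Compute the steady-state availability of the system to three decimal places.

A(B1) = MTBF/(MTBF+MTTR) = 3958/(3958+57.9) = 0.985582
A(B2) = MTBF/(MTBF+MTTR) = 16439/(16439+116.3) = 0.992975
A(B3) = MTBF/(MTBF+MTTR) = 7817/(7817+104.5) = 0.986808
Series availability: 0.985582 × 0.992975 × 0.986808 = 0.966

0.966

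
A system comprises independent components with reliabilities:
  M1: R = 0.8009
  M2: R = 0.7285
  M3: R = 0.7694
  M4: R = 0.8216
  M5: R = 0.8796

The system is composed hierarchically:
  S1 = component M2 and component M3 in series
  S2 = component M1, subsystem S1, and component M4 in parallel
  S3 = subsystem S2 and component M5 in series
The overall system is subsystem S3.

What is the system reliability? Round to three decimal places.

Series (M2 and M3): 0.72850 × 0.76940 = 0.56051
Parallel (M1, [0.56051], and M4): 1 − (1 − 0.80090)(1 − 0.56051)(1 − 0.82160) = 0.98439
Series ([0.98439] and M5): 0.98439 × 0.87960 = 0.866

0.866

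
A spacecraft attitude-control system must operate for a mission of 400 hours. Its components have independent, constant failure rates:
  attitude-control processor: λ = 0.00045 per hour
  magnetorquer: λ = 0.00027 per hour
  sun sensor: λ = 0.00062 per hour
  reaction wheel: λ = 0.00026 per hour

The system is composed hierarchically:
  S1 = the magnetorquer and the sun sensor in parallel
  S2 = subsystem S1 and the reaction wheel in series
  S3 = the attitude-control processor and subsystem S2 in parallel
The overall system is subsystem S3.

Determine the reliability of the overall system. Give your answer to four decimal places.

0.9804

R(attitude-control processor) = exp(−0.00045 × 400) = 0.835270
R(magnetorquer) = exp(−0.00027 × 400) = 0.897628
R(sun sensor) = exp(−0.00062 × 400) = 0.780360
R(reaction wheel) = exp(−0.00026 × 400) = 0.901225
Parallel (magnetorquer and sun sensor): 1 − (1 − 0.897628)(1 − 0.780360) = 0.977515
Series ([0.977515] and reaction wheel): 0.977515 × 0.901225 = 0.880961
Parallel (attitude-control processor and [0.880961]): 1 − (1 − 0.835270)(1 − 0.880961) = 0.9804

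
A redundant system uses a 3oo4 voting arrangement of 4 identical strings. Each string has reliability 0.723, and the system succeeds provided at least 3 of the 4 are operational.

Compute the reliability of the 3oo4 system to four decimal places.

0.6920

R = Σ_{i=3}^{4} C(4,i) p^i (1−p)^{4−i} with p = 0.723
C(4,3)·0.723^3·0.277^1 = 0.418750
C(4,4)·0.723^4·0.277^0 = 0.273246
Sum = 0.6920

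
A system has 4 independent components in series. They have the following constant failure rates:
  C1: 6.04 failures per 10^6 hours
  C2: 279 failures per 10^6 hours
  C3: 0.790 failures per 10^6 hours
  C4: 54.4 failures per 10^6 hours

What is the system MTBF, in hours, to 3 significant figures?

Series of exponential components: λ_sys = Σ λ_i
λ_sys = 0.00000604 + 0.000279 + 0.000000790 + 0.0000544 = 3.4023e-04 /h
MTBF = 1 / λ_sys = 2940 h

2940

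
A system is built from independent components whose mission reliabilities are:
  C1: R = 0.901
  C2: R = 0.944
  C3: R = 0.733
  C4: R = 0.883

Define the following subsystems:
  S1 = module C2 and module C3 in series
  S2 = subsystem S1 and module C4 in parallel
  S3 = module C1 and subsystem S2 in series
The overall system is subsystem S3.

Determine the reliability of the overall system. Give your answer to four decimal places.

0.8685

Series (C2 and C3): 0.944000 × 0.733000 = 0.691952
Parallel ([0.691952] and C4): 1 − (1 − 0.691952)(1 − 0.883000) = 0.963958
Series (C1 and [0.963958]): 0.901000 × 0.963958 = 0.8685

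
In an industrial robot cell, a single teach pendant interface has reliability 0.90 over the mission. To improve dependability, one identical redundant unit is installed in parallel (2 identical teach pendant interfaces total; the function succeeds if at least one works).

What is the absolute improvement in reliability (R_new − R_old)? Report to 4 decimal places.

0.0900

R_before = 0.90
R_after = 1 − (1 − 0.90)^2 = 0.9900
ΔR = 0.9900 − 0.90 = 0.0900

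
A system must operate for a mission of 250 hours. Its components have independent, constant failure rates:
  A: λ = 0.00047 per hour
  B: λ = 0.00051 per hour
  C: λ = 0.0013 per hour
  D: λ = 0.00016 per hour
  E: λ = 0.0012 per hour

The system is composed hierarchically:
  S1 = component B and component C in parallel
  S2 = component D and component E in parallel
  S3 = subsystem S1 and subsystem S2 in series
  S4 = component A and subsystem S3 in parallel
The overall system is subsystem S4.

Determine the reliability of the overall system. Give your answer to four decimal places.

0.9952

R(A) = exp(−0.00047 × 250) = 0.889141
R(B) = exp(−0.00051 × 250) = 0.880293
R(C) = exp(−0.0013 × 250) = 0.722527
R(D) = exp(−0.00016 × 250) = 0.960789
R(E) = exp(−0.0012 × 250) = 0.740818
Parallel (B and C): 1 − (1 − 0.880293)(1 − 0.722527) = 0.966785
Parallel (D and E): 1 − (1 − 0.960789)(1 − 0.740818) = 0.989837
Series ([0.966785] and [0.989837]): 0.966785 × 0.989837 = 0.956960
Parallel (A and [0.956960]): 1 − (1 − 0.889141)(1 − 0.956960) = 0.9952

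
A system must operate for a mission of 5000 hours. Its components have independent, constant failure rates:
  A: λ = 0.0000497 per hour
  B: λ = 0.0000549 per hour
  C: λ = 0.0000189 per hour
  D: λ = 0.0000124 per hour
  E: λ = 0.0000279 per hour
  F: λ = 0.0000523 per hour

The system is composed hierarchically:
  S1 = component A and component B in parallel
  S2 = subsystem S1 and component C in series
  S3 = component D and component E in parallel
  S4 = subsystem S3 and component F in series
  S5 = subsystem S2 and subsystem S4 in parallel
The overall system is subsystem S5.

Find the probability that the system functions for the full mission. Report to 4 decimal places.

R(A) = exp(−0.0000497 × 5000) = 0.779970
R(B) = exp(−0.0000549 × 5000) = 0.759952
R(C) = exp(−0.0000189 × 5000) = 0.909828
R(D) = exp(−0.0000124 × 5000) = 0.939883
R(E) = exp(−0.0000279 × 5000) = 0.869793
R(F) = exp(−0.0000523 × 5000) = 0.769896
Parallel (A and B): 1 − (1 − 0.779970)(1 − 0.759952) = 0.947182
Series ([0.947182] and C): 0.947182 × 0.909828 = 0.861773
Parallel (D and E): 1 − (1 − 0.939883)(1 − 0.869793) = 0.992172
Series ([0.992172] and F): 0.992172 × 0.769896 = 0.763869
Parallel ([0.861773] and [0.763869]): 1 − (1 − 0.861773)(1 − 0.763869) = 0.9674

0.9674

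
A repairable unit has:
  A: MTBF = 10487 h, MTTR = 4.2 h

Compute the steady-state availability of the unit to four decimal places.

0.9996

A(A) = MTBF/(MTBF+MTTR) = 10487/(10487+4.2) = 0.9996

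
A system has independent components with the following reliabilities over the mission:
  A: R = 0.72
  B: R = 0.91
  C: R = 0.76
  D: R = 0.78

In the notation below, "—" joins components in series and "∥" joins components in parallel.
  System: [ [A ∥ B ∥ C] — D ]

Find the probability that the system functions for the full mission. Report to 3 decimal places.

Parallel (A, B, and C): 1 − (1 − 0.72000)(1 − 0.91000)(1 − 0.76000) = 0.99395
Series ([0.99395] and D): 0.99395 × 0.78000 = 0.775

0.775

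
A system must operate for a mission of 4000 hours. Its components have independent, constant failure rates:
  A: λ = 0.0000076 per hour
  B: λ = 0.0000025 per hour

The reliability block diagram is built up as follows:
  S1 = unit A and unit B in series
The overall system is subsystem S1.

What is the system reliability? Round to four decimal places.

R(A) = exp(−0.0000076 × 4000) = 0.970057
R(B) = exp(−0.0000025 × 4000) = 0.990050
Series (A and B): 0.970057 × 0.990050 = 0.9604

0.9604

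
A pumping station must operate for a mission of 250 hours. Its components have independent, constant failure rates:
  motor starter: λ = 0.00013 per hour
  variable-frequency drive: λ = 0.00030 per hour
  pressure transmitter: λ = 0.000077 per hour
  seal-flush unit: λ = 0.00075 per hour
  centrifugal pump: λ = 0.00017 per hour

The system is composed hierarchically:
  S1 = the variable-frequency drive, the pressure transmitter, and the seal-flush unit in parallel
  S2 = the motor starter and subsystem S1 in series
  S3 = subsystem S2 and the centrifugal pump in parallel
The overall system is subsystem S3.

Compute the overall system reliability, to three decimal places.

R(motor starter) = exp(−0.00013 × 250) = 0.96802
R(variable-frequency drive) = exp(−0.00030 × 250) = 0.92774
R(pressure transmitter) = exp(−0.000077 × 250) = 0.98093
R(seal-flush unit) = exp(−0.00075 × 250) = 0.82903
R(centrifugal pump) = exp(−0.00017 × 250) = 0.95839
Parallel (variable-frequency drive, pressure transmitter, and seal-flush unit): 1 − (1 − 0.92774)(1 − 0.98093)(1 − 0.82903) = 0.99976
Series (motor starter and [0.99976]): 0.96802 × 0.99976 = 0.96779
Parallel ([0.96779] and centrifugal pump): 1 − (1 − 0.96779)(1 − 0.95839) = 0.999

0.999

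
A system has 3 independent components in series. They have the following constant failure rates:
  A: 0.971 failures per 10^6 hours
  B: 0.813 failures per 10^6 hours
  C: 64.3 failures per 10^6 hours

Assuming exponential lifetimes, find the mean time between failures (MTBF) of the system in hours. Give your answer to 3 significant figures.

Series of exponential components: λ_sys = Σ λ_i
λ_sys = 0.000000971 + 0.000000813 + 0.0000643 = 6.6084e-05 /h
MTBF = 1 / λ_sys = 15100 h

15100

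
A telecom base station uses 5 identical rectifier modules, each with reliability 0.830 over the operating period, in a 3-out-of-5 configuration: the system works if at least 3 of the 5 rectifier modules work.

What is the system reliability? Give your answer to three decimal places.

0.963

R = Σ_{i=3}^{5} C(5,i) p^i (1−p)^{5−i} with p = 0.830
C(5,3)·0.830^3·0.170^2 = 0.16525
C(5,4)·0.830^4·0.170^1 = 0.40340
C(5,5)·0.830^5·0.170^0 = 0.39390
Sum = 0.963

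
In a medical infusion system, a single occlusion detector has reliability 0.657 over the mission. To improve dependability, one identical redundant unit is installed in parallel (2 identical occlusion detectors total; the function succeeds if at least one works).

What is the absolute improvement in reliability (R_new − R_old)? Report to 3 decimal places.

R_before = 0.657
R_after = 1 − (1 − 0.657)^2 = 0.882
ΔR = 0.882 − 0.657 = 0.225

0.225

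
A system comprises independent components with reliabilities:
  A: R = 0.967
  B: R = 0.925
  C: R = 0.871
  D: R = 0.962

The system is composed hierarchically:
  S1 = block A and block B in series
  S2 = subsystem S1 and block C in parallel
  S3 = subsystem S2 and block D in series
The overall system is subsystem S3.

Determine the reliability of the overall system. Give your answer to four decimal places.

Series (A and B): 0.967000 × 0.925000 = 0.894475
Parallel ([0.894475] and C): 1 − (1 − 0.894475)(1 − 0.871000) = 0.986387
Series ([0.986387] and D): 0.986387 × 0.962000 = 0.9489

0.9489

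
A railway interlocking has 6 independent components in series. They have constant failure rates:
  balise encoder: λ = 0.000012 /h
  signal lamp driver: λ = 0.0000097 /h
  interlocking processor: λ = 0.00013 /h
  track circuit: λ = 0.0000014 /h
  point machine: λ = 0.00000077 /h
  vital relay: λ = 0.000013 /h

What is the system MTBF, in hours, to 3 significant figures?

5990

Series of exponential components: λ_sys = Σ λ_i
λ_sys = 0.000012 + 0.0000097 + 0.00013 + 0.0000014 + 0.00000077 + 0.000013 = 1.6687e-04 /h
MTBF = 1 / λ_sys = 5990 h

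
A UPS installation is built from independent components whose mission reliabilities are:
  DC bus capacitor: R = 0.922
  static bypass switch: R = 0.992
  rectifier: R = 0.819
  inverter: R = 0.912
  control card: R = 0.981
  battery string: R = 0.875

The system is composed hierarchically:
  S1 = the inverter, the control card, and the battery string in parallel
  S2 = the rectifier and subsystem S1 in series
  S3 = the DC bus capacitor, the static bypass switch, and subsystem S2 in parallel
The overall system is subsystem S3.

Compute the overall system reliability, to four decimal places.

Parallel (inverter, control card, and battery string): 1 − (1 − 0.912000)(1 − 0.981000)(1 − 0.875000) = 0.999791
Series (rectifier and [0.999791]): 0.819000 × 0.999791 = 0.818829
Parallel (DC bus capacitor, static bypass switch, and [0.818829]): 1 − (1 − 0.922000)(1 − 0.992000)(1 − 0.818829) = 0.9999

0.9999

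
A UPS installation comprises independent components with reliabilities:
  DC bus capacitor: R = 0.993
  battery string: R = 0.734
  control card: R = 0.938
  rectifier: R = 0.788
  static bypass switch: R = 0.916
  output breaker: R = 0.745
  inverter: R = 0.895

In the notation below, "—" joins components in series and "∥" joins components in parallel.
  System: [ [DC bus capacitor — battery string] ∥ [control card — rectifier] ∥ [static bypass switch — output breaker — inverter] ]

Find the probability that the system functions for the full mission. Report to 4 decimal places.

0.9725

Series (DC bus capacitor and battery string): 0.993000 × 0.734000 = 0.728862
Series (control card and rectifier): 0.938000 × 0.788000 = 0.739144
Series (static bypass switch, output breaker, and inverter): 0.916000 × 0.745000 × 0.895000 = 0.610766
Parallel ([0.728862], [0.739144], and [0.610766]): 1 − (1 − 0.728862)(1 − 0.739144)(1 − 0.610766) = 0.9725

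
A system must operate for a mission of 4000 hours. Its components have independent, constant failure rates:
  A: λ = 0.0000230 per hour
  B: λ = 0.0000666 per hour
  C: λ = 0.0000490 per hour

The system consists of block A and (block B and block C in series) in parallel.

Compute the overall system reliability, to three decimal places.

R(A) = exp(−0.0000230 × 4000) = 0.91211
R(B) = exp(−0.0000666 × 4000) = 0.76613
R(C) = exp(−0.0000490 × 4000) = 0.82201
Series (B and C): 0.76613 × 0.82201 = 0.62977
Parallel (A and [0.62977]): 1 − (1 − 0.91211)(1 − 0.62977) = 0.967

0.967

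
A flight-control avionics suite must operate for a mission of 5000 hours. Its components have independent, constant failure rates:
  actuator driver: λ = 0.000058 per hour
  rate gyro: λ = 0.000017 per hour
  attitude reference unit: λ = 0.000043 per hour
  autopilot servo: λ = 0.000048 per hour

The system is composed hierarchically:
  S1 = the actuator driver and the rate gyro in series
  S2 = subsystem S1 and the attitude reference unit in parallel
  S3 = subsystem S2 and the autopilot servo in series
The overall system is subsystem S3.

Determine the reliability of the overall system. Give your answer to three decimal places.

0.739

R(actuator driver) = exp(−0.000058 × 5000) = 0.74826
R(rate gyro) = exp(−0.000017 × 5000) = 0.91851
R(attitude reference unit) = exp(−0.000043 × 5000) = 0.80654
R(autopilot servo) = exp(−0.000048 × 5000) = 0.78663
Series (actuator driver and rate gyro): 0.74826 × 0.91851 = 0.68728
Parallel ([0.68728] and attitude reference unit): 1 − (1 − 0.68728)(1 − 0.80654) = 0.93950
Series ([0.93950] and autopilot servo): 0.93950 × 0.78663 = 0.739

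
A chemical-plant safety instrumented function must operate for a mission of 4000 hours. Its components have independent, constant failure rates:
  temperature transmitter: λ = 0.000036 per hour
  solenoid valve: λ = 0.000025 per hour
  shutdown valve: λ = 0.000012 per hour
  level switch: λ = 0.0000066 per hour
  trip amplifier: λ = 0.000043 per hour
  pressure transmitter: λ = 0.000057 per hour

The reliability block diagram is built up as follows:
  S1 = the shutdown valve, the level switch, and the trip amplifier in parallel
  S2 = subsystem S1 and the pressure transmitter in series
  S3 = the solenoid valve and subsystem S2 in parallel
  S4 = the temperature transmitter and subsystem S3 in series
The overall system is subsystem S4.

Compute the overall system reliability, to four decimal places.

0.8491

R(temperature transmitter) = exp(−0.000036 × 4000) = 0.865888
R(solenoid valve) = exp(−0.000025 × 4000) = 0.904837
R(shutdown valve) = exp(−0.000012 × 4000) = 0.953134
R(level switch) = exp(−0.0000066 × 4000) = 0.973945
R(trip amplifier) = exp(−0.000043 × 4000) = 0.841979
R(pressure transmitter) = exp(−0.000057 × 4000) = 0.796124
Parallel (shutdown valve, level switch, and trip amplifier): 1 − (1 − 0.953134)(1 − 0.973945)(1 − 0.841979) = 0.999807
Series ([0.999807] and pressure transmitter): 0.999807 × 0.796124 = 0.795970
Parallel (solenoid valve and [0.795970]): 1 − (1 − 0.904837)(1 − 0.795970) = 0.980584
Series (temperature transmitter and [0.980584]): 0.865888 × 0.980584 = 0.8491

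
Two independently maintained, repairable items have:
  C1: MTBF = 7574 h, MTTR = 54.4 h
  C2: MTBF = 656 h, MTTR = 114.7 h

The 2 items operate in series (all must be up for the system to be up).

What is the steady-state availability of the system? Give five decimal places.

A(C1) = MTBF/(MTBF+MTTR) = 7574/(7574+54.4) = 0.992869
A(C2) = MTBF/(MTBF+MTTR) = 656/(656+114.7) = 0.851174
Series availability: 0.992869 × 0.851174 = 0.84510

0.84510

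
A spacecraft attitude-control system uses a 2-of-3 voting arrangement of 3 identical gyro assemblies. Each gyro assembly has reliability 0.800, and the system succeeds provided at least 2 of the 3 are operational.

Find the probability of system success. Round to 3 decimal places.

R = Σ_{i=2}^{3} C(3,i) p^i (1−p)^{3−i} with p = 0.800
C(3,2)·0.800^2·0.200^1 = 0.38400
C(3,3)·0.800^3·0.200^0 = 0.51200
Sum = 0.896

0.896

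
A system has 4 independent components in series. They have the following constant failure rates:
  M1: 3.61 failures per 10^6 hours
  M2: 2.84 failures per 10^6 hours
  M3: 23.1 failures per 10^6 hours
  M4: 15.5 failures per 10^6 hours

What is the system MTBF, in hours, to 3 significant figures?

22200

Series of exponential components: λ_sys = Σ λ_i
λ_sys = 0.00000361 + 0.00000284 + 0.0000231 + 0.0000155 = 4.5050e-05 /h
MTBF = 1 / λ_sys = 22200 h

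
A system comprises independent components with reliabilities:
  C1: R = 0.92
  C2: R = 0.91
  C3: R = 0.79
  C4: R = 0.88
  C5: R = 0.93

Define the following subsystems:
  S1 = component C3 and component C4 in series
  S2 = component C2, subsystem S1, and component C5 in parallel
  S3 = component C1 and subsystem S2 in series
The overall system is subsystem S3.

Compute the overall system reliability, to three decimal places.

0.918

Series (C3 and C4): 0.79000 × 0.88000 = 0.69520
Parallel (C2, [0.69520], and C5): 1 − (1 − 0.91000)(1 − 0.69520)(1 − 0.93000) = 0.99808
Series (C1 and [0.99808]): 0.92000 × 0.99808 = 0.918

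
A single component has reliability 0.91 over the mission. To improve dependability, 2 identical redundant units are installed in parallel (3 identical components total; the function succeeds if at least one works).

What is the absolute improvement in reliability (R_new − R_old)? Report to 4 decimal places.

R_before = 0.91
R_after = 1 − (1 − 0.91)^3 = 0.9993
ΔR = 0.9993 − 0.91 = 0.0893

0.0893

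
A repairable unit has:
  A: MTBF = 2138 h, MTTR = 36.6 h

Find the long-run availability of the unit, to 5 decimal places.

0.98317

A(A) = MTBF/(MTBF+MTTR) = 2138/(2138+36.6) = 0.98317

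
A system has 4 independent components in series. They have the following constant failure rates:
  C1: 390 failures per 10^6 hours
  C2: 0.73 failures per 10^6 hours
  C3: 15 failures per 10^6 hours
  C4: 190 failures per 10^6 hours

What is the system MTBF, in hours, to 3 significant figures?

Series of exponential components: λ_sys = Σ λ_i
λ_sys = 0.00039 + 0.00000073 + 0.000015 + 0.00019 = 5.9573e-04 /h
MTBF = 1 / λ_sys = 1680 h

1680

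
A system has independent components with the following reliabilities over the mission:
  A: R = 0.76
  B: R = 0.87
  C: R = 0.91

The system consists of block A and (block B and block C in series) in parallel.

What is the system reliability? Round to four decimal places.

Series (B and C): 0.870000 × 0.910000 = 0.791700
Parallel (A and [0.791700]): 1 − (1 − 0.760000)(1 − 0.791700) = 0.9500

0.9500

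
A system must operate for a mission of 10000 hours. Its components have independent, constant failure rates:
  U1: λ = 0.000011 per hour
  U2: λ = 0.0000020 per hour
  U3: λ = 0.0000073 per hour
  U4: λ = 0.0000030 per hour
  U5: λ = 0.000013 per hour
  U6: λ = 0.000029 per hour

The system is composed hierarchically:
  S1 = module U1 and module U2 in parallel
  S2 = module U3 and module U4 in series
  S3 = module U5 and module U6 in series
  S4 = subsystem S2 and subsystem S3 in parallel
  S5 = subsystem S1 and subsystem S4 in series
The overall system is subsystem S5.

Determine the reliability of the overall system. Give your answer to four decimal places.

R(U1) = exp(−0.000011 × 10000) = 0.895834
R(U2) = exp(−0.0000020 × 10000) = 0.980199
R(U3) = exp(−0.0000073 × 10000) = 0.929601
R(U4) = exp(−0.0000030 × 10000) = 0.970446
R(U5) = exp(−0.000013 × 10000) = 0.878095
R(U6) = exp(−0.000029 × 10000) = 0.748264
Parallel (U1 and U2): 1 − (1 − 0.895834)(1 − 0.980199) = 0.997937
Series (U3 and U4): 0.929601 × 0.970446 = 0.902128
Series (U5 and U6): 0.878095 × 0.748264 = 0.657047
Parallel ([0.902128] and [0.657047]): 1 − (1 − 0.902128)(1 − 0.657047) = 0.966435
Series ([0.997937] and [0.966435]): 0.997937 × 0.966435 = 0.9644

0.9644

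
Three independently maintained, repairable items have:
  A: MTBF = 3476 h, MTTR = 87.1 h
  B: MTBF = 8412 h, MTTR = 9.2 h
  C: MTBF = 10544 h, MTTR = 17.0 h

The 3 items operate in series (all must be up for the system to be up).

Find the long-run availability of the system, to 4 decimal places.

0.9729

A(A) = MTBF/(MTBF+MTTR) = 3476/(3476+87.1) = 0.975555
A(B) = MTBF/(MTBF+MTTR) = 8412/(8412+9.2) = 0.998908
A(C) = MTBF/(MTBF+MTTR) = 10544/(10544+17.0) = 0.998390
Series availability: 0.975555 × 0.998908 × 0.998390 = 0.9729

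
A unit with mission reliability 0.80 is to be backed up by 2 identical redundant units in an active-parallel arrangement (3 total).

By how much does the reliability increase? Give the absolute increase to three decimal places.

R_before = 0.80
R_after = 1 − (1 − 0.80)^3 = 0.992
ΔR = 0.992 − 0.80 = 0.192

0.192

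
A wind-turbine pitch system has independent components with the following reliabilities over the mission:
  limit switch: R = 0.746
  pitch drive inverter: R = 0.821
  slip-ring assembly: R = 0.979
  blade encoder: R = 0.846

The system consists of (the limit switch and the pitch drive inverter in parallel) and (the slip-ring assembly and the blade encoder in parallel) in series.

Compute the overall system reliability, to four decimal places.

0.9514

Parallel (limit switch and pitch drive inverter): 1 − (1 − 0.746000)(1 − 0.821000) = 0.954534
Parallel (slip-ring assembly and blade encoder): 1 − (1 − 0.979000)(1 − 0.846000) = 0.996766
Series ([0.954534] and [0.996766]): 0.954534 × 0.996766 = 0.9514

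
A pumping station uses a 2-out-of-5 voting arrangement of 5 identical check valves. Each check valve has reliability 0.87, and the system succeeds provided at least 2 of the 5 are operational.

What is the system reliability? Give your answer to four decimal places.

R = Σ_{i=2}^{5} C(5,i) p^i (1−p)^{5−i} with p = 0.87
C(5,2)·0.87^2·0.13^3 = 0.016629
C(5,3)·0.87^3·0.13^2 = 0.111287
C(5,4)·0.87^4·0.13^1 = 0.372383
C(5,5)·0.87^5·0.13^0 = 0.498421
Sum = 0.9987

0.9987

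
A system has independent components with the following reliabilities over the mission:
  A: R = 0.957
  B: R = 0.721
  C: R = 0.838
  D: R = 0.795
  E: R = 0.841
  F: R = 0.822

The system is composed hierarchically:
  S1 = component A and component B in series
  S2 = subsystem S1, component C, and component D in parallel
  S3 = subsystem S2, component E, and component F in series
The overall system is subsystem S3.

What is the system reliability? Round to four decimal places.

Series (A and B): 0.957000 × 0.721000 = 0.689997
Parallel ([0.689997], C, and D): 1 − (1 − 0.689997)(1 − 0.838000)(1 − 0.795000) = 0.989705
Series ([0.989705], E, and F): 0.989705 × 0.841000 × 0.822000 = 0.6842

0.6842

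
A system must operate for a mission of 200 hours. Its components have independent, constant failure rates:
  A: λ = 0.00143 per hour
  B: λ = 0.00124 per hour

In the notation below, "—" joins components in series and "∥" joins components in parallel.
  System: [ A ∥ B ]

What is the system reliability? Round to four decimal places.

0.9454

R(A) = exp(−0.00143 × 200) = 0.751263
R(B) = exp(−0.00124 × 200) = 0.780360
Parallel (A and B): 1 − (1 − 0.751263)(1 − 0.780360) = 0.9454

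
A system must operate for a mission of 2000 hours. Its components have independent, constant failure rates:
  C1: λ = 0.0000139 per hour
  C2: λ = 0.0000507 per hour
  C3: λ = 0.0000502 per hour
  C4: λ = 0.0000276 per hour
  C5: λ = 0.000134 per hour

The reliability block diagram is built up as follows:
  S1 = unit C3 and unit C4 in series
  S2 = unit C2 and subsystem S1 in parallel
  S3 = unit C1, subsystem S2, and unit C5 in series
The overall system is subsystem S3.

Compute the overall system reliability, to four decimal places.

0.7336

R(C1) = exp(−0.0000139 × 2000) = 0.972583
R(C2) = exp(−0.0000507 × 2000) = 0.903572
R(C3) = exp(−0.0000502 × 2000) = 0.904476
R(C4) = exp(−0.0000276 × 2000) = 0.946296
R(C5) = exp(−0.000134 × 2000) = 0.764908
Series (C3 and C4): 0.904476 × 0.946296 = 0.855902
Parallel (C2 and [0.855902]): 1 − (1 − 0.903572)(1 − 0.855902) = 0.986105
Series (C1, [0.986105], and C5): 0.972583 × 0.986105 × 0.764908 = 0.7336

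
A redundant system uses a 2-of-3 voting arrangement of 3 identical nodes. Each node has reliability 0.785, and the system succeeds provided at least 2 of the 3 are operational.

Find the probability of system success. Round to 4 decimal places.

R = Σ_{i=2}^{3} C(3,i) p^i (1−p)^{3−i} with p = 0.785
C(3,2)·0.785^2·0.215^1 = 0.397465
C(3,3)·0.785^3·0.215^0 = 0.483737
Sum = 0.8812

0.8812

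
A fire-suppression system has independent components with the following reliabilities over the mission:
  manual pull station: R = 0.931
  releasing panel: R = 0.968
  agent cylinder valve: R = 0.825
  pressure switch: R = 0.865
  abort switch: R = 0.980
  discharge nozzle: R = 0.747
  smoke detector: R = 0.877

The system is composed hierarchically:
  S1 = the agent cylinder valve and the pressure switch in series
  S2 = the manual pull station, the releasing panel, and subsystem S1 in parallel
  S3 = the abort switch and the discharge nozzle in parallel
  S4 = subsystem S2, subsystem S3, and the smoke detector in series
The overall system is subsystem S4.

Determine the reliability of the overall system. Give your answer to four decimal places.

Series (agent cylinder valve and pressure switch): 0.825000 × 0.865000 = 0.713625
Parallel (manual pull station, releasing panel, and [0.713625]): 1 − (1 − 0.931000)(1 − 0.968000)(1 − 0.713625) = 0.999368
Parallel (abort switch and discharge nozzle): 1 − (1 − 0.980000)(1 − 0.747000) = 0.994940
Series ([0.999368], [0.994940], and smoke detector): 0.999368 × 0.994940 × 0.877000 = 0.8720

0.8720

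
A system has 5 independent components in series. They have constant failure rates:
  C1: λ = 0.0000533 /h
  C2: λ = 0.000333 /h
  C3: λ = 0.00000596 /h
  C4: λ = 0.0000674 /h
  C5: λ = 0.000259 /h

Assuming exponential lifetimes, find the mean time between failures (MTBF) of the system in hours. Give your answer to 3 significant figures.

1390

Series of exponential components: λ_sys = Σ λ_i
λ_sys = 0.0000533 + 0.000333 + 0.00000596 + 0.0000674 + 0.000259 = 7.1866e-04 /h
MTBF = 1 / λ_sys = 1390 h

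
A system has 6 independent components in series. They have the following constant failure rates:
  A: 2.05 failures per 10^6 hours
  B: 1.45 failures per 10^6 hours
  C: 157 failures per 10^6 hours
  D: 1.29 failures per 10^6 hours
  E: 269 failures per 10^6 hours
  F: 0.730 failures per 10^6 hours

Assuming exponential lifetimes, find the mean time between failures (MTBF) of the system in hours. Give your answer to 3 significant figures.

Series of exponential components: λ_sys = Σ λ_i
λ_sys = 0.00000205 + 0.00000145 + 0.000157 + 0.00000129 + 0.000269 + 0.000000730 = 4.3152e-04 /h
MTBF = 1 / λ_sys = 2320 h

2320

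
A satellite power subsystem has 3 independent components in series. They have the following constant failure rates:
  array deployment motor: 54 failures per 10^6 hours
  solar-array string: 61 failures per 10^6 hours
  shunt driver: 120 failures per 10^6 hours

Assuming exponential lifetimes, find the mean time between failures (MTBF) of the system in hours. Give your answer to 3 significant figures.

Series of exponential components: λ_sys = Σ λ_i
λ_sys = 0.000054 + 0.000061 + 0.00012 = 2.3500e-04 /h
MTBF = 1 / λ_sys = 4260 h

4260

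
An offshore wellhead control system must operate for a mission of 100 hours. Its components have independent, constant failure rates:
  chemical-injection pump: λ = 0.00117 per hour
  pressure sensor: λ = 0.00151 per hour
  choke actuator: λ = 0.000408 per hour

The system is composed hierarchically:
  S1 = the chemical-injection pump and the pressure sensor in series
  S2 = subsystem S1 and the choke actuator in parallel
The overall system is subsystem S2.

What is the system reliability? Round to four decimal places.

R(chemical-injection pump) = exp(−0.00117 × 100) = 0.889585
R(pressure sensor) = exp(−0.00151 × 100) = 0.859848
R(choke actuator) = exp(−0.000408 × 100) = 0.960021
Series (chemical-injection pump and pressure sensor): 0.889585 × 0.859848 = 0.764908
Parallel ([0.764908] and choke actuator): 1 − (1 − 0.764908)(1 − 0.960021) = 0.9906

0.9906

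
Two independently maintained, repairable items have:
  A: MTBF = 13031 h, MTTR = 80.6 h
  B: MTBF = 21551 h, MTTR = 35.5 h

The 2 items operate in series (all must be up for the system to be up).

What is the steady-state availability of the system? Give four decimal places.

A(A) = MTBF/(MTBF+MTTR) = 13031/(13031+80.6) = 0.993853
A(B) = MTBF/(MTBF+MTTR) = 21551/(21551+35.5) = 0.998355
Series availability: 0.993853 × 0.998355 = 0.9922

0.9922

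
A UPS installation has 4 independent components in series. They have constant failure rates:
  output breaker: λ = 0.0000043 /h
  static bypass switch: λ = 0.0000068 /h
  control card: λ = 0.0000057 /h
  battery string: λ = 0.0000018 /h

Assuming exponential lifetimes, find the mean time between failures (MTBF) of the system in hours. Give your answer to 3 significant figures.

53800

Series of exponential components: λ_sys = Σ λ_i
λ_sys = 0.0000043 + 0.0000068 + 0.0000057 + 0.0000018 = 1.8600e-05 /h
MTBF = 1 / λ_sys = 53800 h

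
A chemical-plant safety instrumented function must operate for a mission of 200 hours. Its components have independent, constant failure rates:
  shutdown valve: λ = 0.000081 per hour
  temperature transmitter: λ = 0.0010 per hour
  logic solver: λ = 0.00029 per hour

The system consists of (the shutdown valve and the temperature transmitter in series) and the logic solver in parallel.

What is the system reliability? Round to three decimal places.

R(shutdown valve) = exp(−0.000081 × 200) = 0.98393
R(temperature transmitter) = exp(−0.0010 × 200) = 0.81873
R(logic solver) = exp(−0.00029 × 200) = 0.94365
Series (shutdown valve and temperature transmitter): 0.98393 × 0.81873 = 0.80557
Parallel ([0.80557] and logic solver): 1 − (1 − 0.80557)(1 − 0.94365) = 0.989

0.989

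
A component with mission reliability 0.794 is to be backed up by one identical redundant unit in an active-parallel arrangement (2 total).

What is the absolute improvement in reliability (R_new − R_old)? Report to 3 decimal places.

0.164

R_before = 0.794
R_after = 1 − (1 − 0.794)^2 = 0.958
ΔR = 0.958 − 0.794 = 0.164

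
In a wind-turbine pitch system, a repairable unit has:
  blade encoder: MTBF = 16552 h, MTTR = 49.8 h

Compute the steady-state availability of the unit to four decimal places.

0.9970

A(blade encoder) = MTBF/(MTBF+MTTR) = 16552/(16552+49.8) = 0.9970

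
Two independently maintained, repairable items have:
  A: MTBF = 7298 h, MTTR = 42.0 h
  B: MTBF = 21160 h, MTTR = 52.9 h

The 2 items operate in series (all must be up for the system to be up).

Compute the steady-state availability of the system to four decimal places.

0.9918

A(A) = MTBF/(MTBF+MTTR) = 7298/(7298+42.0) = 0.994278
A(B) = MTBF/(MTBF+MTTR) = 21160/(21160+52.9) = 0.997506
Series availability: 0.994278 × 0.997506 = 0.9918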